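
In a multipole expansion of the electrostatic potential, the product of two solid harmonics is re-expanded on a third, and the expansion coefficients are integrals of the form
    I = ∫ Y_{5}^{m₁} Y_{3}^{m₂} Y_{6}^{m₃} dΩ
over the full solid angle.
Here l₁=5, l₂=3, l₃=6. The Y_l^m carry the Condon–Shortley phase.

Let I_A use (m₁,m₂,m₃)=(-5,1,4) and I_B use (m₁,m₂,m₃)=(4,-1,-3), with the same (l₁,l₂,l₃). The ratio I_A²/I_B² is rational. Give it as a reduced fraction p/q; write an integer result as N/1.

Shared (l₁,l₂,l₃)=(5,3,6): N and (l;000)² cancel in I_A²/I_B².
A: Δ = 2!·8!·4!/15! = 1/675675; Racah Σ t=2..2: t=2:+1/322560 = 1/322560; ⇒ 3j(5 3 6; -5 1 4)² = 18/1001, sgn +1
B: Δ = 2!·8!·4!/15! = 1/675675; Racah Σ t=0..1: t=0:+1/40320 t=1:−1/241920 = 1/48384; ⇒ 3j(5 3 6; 4 -1 -3)² = 24/1001, sgn -1
I_A²/I_B² = (18/1001)/(24/1001) = 3/4

3/4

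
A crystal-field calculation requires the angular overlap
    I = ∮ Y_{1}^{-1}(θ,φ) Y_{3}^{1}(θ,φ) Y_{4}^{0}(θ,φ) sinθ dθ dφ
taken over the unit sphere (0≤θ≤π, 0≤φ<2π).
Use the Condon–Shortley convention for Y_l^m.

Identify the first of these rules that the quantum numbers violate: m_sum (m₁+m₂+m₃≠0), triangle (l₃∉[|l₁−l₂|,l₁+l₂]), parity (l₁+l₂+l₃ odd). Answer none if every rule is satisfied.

m₁+m₂+m₃ = -1 + 1 + 0 = 0  ✓
triangle: |1−3|=2 ≤ l₃=4 ≤ 1+3=4  ✓
parity: l₁+l₂+l₃ = 8 is even  ✓

none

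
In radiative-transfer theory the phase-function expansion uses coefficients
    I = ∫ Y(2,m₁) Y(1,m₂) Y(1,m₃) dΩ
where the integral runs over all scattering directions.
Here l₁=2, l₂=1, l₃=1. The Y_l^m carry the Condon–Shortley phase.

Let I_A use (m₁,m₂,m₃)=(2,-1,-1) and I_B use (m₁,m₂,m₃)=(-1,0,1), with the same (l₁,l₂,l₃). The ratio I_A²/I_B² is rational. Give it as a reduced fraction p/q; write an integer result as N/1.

Shared (l₁,l₂,l₃)=(2,1,1): N and (l;000)² cancel in I_A²/I_B².
A: Δ = 2!·2!·0!/5! = 1/30; Racah Σ t=0..0: t=0:+1/4 = 1/4; ⇒ 3j(2 1 1; 2 -1 -1)² = 1/5, sgn +1
B: Δ = 2!·2!·0!/5! = 1/30; Racah Σ t=1..1: t=1:−1/2 = -1/2; ⇒ 3j(2 1 1; -1 0 1)² = 1/10, sgn -1
I_A²/I_B² = (1/5)/(1/10) = 2/1

2/1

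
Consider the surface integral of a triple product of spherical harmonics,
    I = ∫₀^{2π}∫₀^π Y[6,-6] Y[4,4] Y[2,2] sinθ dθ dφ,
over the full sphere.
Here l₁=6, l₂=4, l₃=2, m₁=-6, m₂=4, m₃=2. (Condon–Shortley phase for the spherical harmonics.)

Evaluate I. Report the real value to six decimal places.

0.353849

Rules hold: Σm=0, L=12 even, 2≤2≤10.
N = 13·9·5 = 585
Δ = 8!·4!·0!/13! = 1/6435
Racah Σ t=4..4: t=4:+1/2304 = 1/2304
⇒ 3j(6 4 2; 0 0 0)² = 5/143, sgn +1
Racah Σ t=8..8: t=8:+1/967680 = 1/967680
⇒ 3j(6 4 2; -6 4 2)² = 1/13, sgn +1
4πI² = N·(3j₀)²·(3jₘ)² = 225/143
I = +1·√(1.57343/4π) = 0.35384927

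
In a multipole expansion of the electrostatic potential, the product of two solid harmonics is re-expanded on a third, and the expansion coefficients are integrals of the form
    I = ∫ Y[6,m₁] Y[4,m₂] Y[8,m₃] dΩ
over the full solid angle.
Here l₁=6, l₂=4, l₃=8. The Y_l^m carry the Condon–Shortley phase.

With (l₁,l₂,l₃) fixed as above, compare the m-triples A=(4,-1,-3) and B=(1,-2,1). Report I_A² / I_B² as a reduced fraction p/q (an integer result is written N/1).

112211/37030

Same 6,4,8: normalisation and zero-m 3j drop out of the ratio.
A: Δ: 2! 10! 6! / 19! → 1/23279256; sum: t=0:+1/5806080 t=1:−1/17418240 t=2:+1/870912000 = 101/870912000; 3j²(6 4 8; 4 -1 -3) = Δ·Π!·Σ² = 10201/705432  (sign -1)
B: Δ: 2! 10! 6! / 19! → 1/23279256; sum: t=0:+1/1382400 t=1:−1/2073600 t=2:+1/43545600 = 23/87091200; 3j²(6 4 8; 1 -2 1) = Δ·Π!·Σ² = 2645/554268  (sign -1)
I_A²/I_B² = (10201/705432)/(2645/554268) = 112211/37030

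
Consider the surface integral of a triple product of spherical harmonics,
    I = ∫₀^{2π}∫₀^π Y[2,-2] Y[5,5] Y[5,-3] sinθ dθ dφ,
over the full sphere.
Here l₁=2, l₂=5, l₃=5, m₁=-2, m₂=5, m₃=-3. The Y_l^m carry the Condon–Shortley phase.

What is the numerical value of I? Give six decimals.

Checks pass: Σm=0; 12 even; l₃=5∈[3,7].
(2·2+1)(2·5+1)(2·5+1) = 605
Δ: 2! 2! 8! / 13! → 1/38610
sum: t=0:+1/2880 t=1:−1/576 t=2:+1/2880 = -1/960
3j²(2 5 5; 0 0 0) = Δ·Π!·Σ² = 10/429  (sign +1)
sum: t=2:+1/161280 = 1/161280
3j²(2 5 5; -2 5 -3) = Δ·Π!·Σ² = 1/143  (sign +1)
combine: 4πI² = 605·10/429·1/143 = 50/507
take √, sign +1: I = 0.08858824

0.088588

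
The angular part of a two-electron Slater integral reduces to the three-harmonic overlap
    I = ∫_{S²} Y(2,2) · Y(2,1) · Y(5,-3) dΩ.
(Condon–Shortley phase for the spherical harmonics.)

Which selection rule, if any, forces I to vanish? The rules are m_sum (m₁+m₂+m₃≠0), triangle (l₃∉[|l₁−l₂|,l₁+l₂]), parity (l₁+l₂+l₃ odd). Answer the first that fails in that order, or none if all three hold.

azimuthal sum: 2 + 1 − 3 = 0  ✓
0 ≤ 5 ≤ 4 (triangle on l)  ✗
L = 2 + 2 + 5 = 9 (odd)

triangle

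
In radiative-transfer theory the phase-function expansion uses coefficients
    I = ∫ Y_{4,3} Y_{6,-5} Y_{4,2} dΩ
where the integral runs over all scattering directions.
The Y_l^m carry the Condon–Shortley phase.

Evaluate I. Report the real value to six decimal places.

-0.100084

m-sum 0 ✓  L=14 even ✓  2≤4≤10 ✓
Π(2lᵢ+1) = 9×13×9 = 1053
triangle coeff Δ(4,6,4) = 1/1261260
Σ_t [2,4]: t=2:+1/4608 t=3:−1/1296 t=4:+1/4608 = -7/20736
(3j)²=20/1287 [(4 6 4; 0 0 0)], sign=-1
Σ_t [0,1]: t=0:+1/86400 t=1:−1/172800 = 1/172800
(3j)²=1/130 [(4 6 4; 3 -5 2)], sign=+1
⇒ 4πI² = 18/143
I = (-1)√(18/143/(4π)) = -0.10008369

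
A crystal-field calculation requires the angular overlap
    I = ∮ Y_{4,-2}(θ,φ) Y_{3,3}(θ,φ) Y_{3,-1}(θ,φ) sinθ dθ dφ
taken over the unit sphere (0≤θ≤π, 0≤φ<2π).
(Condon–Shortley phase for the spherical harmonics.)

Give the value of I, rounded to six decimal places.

-0.188451

Checks pass: Σm=0; 10 even; l₃=3∈[1,7].
(2·4+1)(2·3+1)(2·3+1) = 441
Δ: 4! 4! 2! / 11! → 1/34650
sum: t=1:−1/72 t=2:+1/16 t=3:−1/72 = 5/144
3j²(4 3 3; 0 0 0) = Δ·Π!·Σ² = 2/77  (sign -1)
sum: t=4:+1/192 = 1/192
3j²(4 3 3; -2 3 -1) = Δ·Π!·Σ² = 3/77  (sign +1)
combine: 4πI² = 441·2/77·3/77 = 54/121
take √, sign -1: I = -0.18845135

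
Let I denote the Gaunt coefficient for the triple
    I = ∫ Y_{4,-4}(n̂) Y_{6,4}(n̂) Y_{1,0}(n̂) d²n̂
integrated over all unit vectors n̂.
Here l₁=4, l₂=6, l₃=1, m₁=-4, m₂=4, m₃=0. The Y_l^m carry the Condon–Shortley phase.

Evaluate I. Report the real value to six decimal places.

0.000000

l₃=1 ∉ [2,10] — triangle fails ⇒ I = 0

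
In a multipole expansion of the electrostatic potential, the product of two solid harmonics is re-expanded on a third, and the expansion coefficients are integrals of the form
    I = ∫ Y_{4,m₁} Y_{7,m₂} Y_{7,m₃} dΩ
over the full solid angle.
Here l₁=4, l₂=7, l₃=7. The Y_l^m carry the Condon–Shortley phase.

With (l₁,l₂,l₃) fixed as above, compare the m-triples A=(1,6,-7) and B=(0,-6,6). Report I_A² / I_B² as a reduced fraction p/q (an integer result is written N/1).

Shared (l₁,l₂,l₃)=(4,7,7): N and (l;000)² cancel in I_A²/I_B².
A: Δ = 4!·4!·10!/19! = 1/58198140; Racah Σ t=3..3: t=3:−1/522547200 = -1/522547200; ⇒ 3j(4 7 7; 1 6 -7)² = 143/5814, sgn -1
B: Δ = 4!·4!·10!/19! = 1/58198140; Racah Σ t=0..1: t=0:+1/209018880 t=1:−1/130636800 = -1/348364800; ⇒ 3j(4 7 7; 0 -6 6)² = 143/45220, sgn +1
I_A²/I_B² = (143/5814)/(143/45220) = 70/9

70/9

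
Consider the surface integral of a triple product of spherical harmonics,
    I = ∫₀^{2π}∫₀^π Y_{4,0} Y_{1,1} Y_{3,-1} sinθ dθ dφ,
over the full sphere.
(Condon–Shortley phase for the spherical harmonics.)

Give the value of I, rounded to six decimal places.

0.150786

m-sum 0 ✓  L=8 even ✓  3≤3≤5 ✓
Π(2lᵢ+1) = 9×3×7 = 189
triangle coeff Δ(4,1,3) = 1/252
Σ_t [1,1]: t=1:−1/36 = -1/36
(3j)²=4/63 [(4 1 3; 0 0 0)], sign=+1
Σ_t [2,2]: t=2:+1/96 = 1/96
(3j)²=1/42 [(4 1 3; 0 1 -1)], sign=+1
⇒ 4πI² = 2/7
I = (+1)√(2/7/(4π)) = 0.15078601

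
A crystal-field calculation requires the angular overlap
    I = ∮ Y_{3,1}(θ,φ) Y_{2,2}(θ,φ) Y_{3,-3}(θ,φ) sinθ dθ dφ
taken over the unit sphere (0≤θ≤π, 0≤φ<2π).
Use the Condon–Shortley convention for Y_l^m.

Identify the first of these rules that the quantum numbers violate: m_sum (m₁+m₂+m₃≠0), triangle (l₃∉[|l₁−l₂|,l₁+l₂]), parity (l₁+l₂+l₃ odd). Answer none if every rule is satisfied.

azimuthal sum: 1 + 2 − 3 = 0  ✓
1 ≤ 3 ≤ 5 (triangle on l)  ✓
L = 3 + 2 + 3 = 8 (even)  ✓

none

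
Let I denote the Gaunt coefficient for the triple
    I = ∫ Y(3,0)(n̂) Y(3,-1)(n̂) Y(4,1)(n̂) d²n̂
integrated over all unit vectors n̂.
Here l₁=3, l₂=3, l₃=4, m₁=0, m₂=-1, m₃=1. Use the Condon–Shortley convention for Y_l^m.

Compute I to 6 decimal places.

m-sum 0 ✓  L=10 even ✓  0≤4≤6 ✓
Π(2lᵢ+1) = 7×7×9 = 441
triangle coeff Δ(3,3,4) = 1/34650
Σ_t [0,2]: t=0:+1/72 t=1:−1/16 t=2:+1/72 = -5/144
(3j)²=2/77 [(3 3 4; 0 0 0)], sign=-1
Σ_t [0,2]: t=0:+1/48 t=1:−1/24 t=2:+1/288 = -5/288
(3j)²=5/462 [(3 3 4; 0 -1 1)], sign=+1
⇒ 4πI² = 15/121
I = (-1)√(15/121/(4π)) = -0.09932258

-0.099323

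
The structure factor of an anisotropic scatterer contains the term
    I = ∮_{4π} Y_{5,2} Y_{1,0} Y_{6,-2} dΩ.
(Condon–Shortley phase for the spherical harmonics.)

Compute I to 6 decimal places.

Checks pass: Σm=0; 12 even; l₃=6∈[4,6].
(2·5+1)(2·1+1)(2·6+1) = 429
Δ: 0! 10! 2! / 13! → 1/858
sum: t=0:+1/14400 = 1/14400
3j²(5 1 6; 0 0 0) = Δ·Π!·Σ² = 6/143  (sign +1)
sum: t=0:+1/30240 = 1/30240
3j²(5 1 6; 2 0 -2) = Δ·Π!·Σ² = 16/429  (sign +1)
combine: 4πI² = 429·6/143·16/429 = 96/143
take √, sign +1: I = 0.23113338

0.231133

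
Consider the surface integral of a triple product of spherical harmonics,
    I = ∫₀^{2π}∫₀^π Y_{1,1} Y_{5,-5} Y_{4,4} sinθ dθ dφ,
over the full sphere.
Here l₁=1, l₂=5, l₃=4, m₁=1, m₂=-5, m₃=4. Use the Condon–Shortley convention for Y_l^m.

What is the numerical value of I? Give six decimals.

m-sum 0 ✓  L=10 even ✓  4≤4≤6 ✓
Π(2lᵢ+1) = 3×11×9 = 297
triangle coeff Δ(1,5,4) = 1/495
Σ_t [1,1]: t=1:−1/576 = -1/576
(3j)²=5/99 [(1 5 4; 0 0 0)], sign=-1
Σ_t [0,0]: t=0:+1/80640 = 1/80640
(3j)²=1/11 [(1 5 4; 1 -5 4)], sign=+1
⇒ 4πI² = 15/11
I = (-1)√(15/11/(4π)) = -0.32941575

-0.329416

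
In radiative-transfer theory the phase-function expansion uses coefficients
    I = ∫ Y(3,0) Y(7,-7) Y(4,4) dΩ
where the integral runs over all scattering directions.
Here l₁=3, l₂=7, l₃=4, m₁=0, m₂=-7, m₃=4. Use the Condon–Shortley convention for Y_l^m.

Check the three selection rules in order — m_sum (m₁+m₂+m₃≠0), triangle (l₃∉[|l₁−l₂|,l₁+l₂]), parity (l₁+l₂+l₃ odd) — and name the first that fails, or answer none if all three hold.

m_sum

m₁+m₂+m₃ = 0 − 7 + 4 = -3  ✗
triangle: |3−7|=4 ≤ l₃=4 ≤ 3+7=10
parity: l₁+l₂+l₃ = 14 is even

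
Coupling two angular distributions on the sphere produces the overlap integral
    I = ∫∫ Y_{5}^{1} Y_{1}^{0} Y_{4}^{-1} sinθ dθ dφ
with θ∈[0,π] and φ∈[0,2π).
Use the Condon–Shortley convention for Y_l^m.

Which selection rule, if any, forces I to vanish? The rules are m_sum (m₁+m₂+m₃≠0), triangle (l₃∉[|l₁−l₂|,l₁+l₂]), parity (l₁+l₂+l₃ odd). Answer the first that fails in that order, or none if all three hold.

none

Σmᵢ = 0  ✓
l₃∈[|l₁−l₂|,l₁+l₂]=[4,6], have l₃=4  ✓
Σlᵢ = 10 ⇒ even  ✓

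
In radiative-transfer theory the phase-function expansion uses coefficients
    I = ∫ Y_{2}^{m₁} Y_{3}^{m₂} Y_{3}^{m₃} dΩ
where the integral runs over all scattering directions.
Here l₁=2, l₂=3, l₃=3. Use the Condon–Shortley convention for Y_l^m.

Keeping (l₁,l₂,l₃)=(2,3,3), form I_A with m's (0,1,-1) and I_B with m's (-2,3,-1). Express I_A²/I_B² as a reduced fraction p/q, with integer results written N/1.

9/10

l's match ⇒ only the (l;m) 3-j factors differ between A and B.
A: triangle coeff Δ(2,3,3) = 1/3780; Σ_t [0,2]: t=0:+1/96 t=1:−1/6 t=2:+1/16 = -3/32; (3j)²=3/140 [(2 3 3; 0 1 -1)], sign=-1
B: triangle coeff Δ(2,3,3) = 1/3780; Σ_t [2,2]: t=2:+1/96 = 1/96; (3j)²=1/42 [(2 3 3; -2 3 -1)], sign=+1
I_A²/I_B² = (3/140)/(1/42) = 9/10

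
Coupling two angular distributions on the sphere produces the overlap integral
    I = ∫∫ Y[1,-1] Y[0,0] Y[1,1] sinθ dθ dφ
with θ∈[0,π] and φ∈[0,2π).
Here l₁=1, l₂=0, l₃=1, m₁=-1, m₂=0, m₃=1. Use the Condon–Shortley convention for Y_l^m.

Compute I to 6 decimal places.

Checks pass: Σm=0; 2 even; l₃=1∈[1,1].
(2·1+1)(2·0+1)(2·1+1) = 9
Δ: 0! 2! 0! / 3! → 1/3
sum: t=0:+1/1 = 1/1
3j²(1 0 1; 0 0 0) = Δ·Π!·Σ² = 1/3  (sign -1)
sum: t=0:+1/2 = 1/2
3j²(1 0 1; -1 0 1) = Δ·Π!·Σ² = 1/3  (sign +1)
combine: 4πI² = 9·1/3·1/3 = 1/1
take √, sign -1: I = -0.28209479

-0.282095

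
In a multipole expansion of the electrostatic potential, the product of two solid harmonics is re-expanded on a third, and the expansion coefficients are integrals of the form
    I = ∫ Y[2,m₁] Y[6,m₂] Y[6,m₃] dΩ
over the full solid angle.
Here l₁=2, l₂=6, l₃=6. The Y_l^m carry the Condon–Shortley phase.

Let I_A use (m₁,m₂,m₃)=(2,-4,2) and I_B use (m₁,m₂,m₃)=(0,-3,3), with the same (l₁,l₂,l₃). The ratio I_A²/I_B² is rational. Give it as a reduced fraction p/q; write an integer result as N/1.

36/5

Shared (l₁,l₂,l₃)=(2,6,6): N and (l;000)² cancel in I_A²/I_B².
A: Δ = 2!·2!·10!/15! = 1/90090; Racah Σ t=0..0: t=0:+1/322560 = 1/322560; ⇒ 3j(2 6 6; 2 -4 2)² = 18/1001, sgn +1
B: Δ = 2!·2!·10!/15! = 1/90090; Racah Σ t=0..2: t=0:+1/120960 t=1:−1/80640 t=2:+1/1451520 = -1/290304; ⇒ 3j(2 6 6; 0 -3 3)² = 5/2002, sgn +1
I_A²/I_B² = (18/1001)/(5/2002) = 36/5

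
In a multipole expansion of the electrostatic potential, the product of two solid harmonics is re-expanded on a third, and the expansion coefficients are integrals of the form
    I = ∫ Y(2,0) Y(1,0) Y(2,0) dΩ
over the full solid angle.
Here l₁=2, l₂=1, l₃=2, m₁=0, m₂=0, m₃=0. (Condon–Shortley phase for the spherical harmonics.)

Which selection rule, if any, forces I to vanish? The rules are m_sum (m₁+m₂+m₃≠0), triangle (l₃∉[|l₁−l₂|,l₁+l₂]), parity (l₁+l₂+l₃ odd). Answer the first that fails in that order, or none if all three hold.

parity

m₁+m₂+m₃ = 0 + 0 + 0 = 0  ✓
triangle: |2−1|=1 ≤ l₃=2 ≤ 2+1=3  ✓
parity: l₁+l₂+l₃ = 5 is odd  ✗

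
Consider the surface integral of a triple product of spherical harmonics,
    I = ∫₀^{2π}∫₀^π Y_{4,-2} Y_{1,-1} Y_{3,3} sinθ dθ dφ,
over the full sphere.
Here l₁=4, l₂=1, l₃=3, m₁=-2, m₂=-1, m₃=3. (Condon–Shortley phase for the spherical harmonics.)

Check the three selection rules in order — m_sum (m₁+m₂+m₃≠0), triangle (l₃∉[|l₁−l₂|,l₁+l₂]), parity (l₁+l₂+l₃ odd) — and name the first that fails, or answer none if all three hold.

m₁+m₂+m₃ = -2 − 1 + 3 = 0  ✓
triangle: |4−1|=3 ≤ l₃=3 ≤ 4+1=5  ✓
parity: l₁+l₂+l₃ = 8 is even  ✓

none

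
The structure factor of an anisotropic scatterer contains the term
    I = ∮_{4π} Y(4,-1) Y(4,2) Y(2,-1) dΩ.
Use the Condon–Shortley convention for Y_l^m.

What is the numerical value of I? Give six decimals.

Rules hold: Σm=0, L=10 even, 0≤2≤8.
N = 9·9·5 = 405
Δ = 6!·2!·2!/11! = 1/13860
Racah Σ t=2..4: t=2:+1/192 t=3:−1/36 t=4:+1/192 = -5/288
⇒ 3j(4 4 2; 0 0 0)² = 20/693, sgn -1
Racah Σ t=4..5: t=4:+1/96 t=5:−1/240 = 1/160
⇒ 3j(4 4 2; -1 2 -1)² = 27/1540, sgn -1
4πI² = N·(3j₀)²·(3jₘ)² = 1215/5929
I = +1·√(0.204925/4π) = 0.12770047

0.127700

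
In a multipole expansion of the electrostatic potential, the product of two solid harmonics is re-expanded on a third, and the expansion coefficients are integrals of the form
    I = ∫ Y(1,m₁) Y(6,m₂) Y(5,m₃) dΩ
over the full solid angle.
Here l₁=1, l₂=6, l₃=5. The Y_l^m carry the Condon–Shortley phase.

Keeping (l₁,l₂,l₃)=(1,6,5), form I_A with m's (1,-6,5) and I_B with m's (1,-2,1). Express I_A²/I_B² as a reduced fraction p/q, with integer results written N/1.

l's match ⇒ only the (l;m) 3-j factors differ between A and B.
A: triangle coeff Δ(1,6,5) = 1/858; Σ_t [0,0]: t=0:+1/7257600 = 1/7257600; (3j)²=1/13 [(1 6 5; 1 -6 5)], sign=+1
B: triangle coeff Δ(1,6,5) = 1/858; Σ_t [0,0]: t=0:+1/34560 = 1/34560; (3j)²=14/429 [(1 6 5; 1 -2 1)], sign=+1
I_A²/I_B² = (1/13)/(14/429) = 33/14

33/14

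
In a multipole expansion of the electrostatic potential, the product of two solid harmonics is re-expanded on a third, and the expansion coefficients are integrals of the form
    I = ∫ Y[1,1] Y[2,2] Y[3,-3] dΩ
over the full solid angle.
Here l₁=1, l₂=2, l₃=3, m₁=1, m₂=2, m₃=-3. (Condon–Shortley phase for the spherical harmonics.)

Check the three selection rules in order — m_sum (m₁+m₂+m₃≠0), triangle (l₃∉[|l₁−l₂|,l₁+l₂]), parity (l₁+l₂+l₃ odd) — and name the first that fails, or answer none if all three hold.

none

azimuthal sum: 1 + 2 − 3 = 0  ✓
1 ≤ 3 ≤ 3 (triangle on l)  ✓
L = 1 + 2 + 3 = 6 (even)  ✓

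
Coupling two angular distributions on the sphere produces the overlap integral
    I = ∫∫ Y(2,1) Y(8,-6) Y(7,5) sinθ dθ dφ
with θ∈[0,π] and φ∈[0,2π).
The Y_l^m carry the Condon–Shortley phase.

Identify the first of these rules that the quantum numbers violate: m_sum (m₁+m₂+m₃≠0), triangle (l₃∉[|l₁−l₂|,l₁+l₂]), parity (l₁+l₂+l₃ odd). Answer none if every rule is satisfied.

m₁+m₂+m₃ = 1 − 6 + 5 = 0  ✓
triangle: |2−8|=6 ≤ l₃=7 ≤ 2+8=10  ✓
parity: l₁+l₂+l₃ = 17 is odd  ✗

parity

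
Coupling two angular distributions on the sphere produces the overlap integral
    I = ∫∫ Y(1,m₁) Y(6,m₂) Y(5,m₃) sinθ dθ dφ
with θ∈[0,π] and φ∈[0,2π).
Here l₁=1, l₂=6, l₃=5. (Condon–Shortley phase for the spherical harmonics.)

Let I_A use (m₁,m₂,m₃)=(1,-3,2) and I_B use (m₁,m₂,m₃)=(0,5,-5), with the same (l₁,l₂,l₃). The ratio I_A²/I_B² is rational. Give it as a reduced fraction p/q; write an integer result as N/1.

Shared (l₁,l₂,l₃)=(1,6,5): N and (l;000)² cancel in I_A²/I_B².
A: Δ = 2!·0!·10!/13! = 1/858; Racah Σ t=0..0: t=0:+1/60480 = 1/60480; ⇒ 3j(1 6 5; 1 -3 2)² = 6/143, sgn -1
B: Δ = 2!·0!·10!/13! = 1/858; Racah Σ t=1..1: t=1:−1/3628800 = -1/3628800; ⇒ 3j(1 6 5; 0 5 -5)² = 1/78, sgn -1
I_A²/I_B² = (6/143)/(1/78) = 36/11

36/11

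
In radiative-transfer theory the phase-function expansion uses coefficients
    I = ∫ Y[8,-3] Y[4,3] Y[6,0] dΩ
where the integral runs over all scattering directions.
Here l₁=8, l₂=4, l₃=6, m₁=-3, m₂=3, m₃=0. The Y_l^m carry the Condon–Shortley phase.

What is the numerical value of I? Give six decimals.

Checks pass: Σm=0; 18 even; l₃=6∈[4,12].
(2·8+1)(2·4+1)(2·6+1) = 1989
Δ: 6! 10! 2! / 19! → 1/23279256
sum: t=2:+1/1658880 t=3:−1/518400 t=4:+1/1658880 = -1/1382400
3j²(8 4 6; 0 0 0) = Δ·Π!·Σ² = 504/46189  (sign -1)
sum: t=5:−1/4147200 t=6:+1/10368000 = -1/6912000
3j²(8 4 6; -3 3 0) = Δ·Π!·Σ² = 189/16796  (sign -1)
combine: 4πI² = 1989·504/46189·189/16796 = 214326/877591
take √, sign +1: I = 0.13940759

0.139408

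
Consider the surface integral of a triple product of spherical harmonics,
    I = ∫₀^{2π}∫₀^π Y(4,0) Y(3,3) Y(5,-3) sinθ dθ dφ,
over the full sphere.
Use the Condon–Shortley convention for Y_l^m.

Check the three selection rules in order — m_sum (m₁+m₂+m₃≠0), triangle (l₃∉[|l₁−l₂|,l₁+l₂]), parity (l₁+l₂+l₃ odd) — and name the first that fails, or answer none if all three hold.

Σmᵢ = 0  ✓
l₃∈[|l₁−l₂|,l₁+l₂]=[1,7], have l₃=5  ✓
Σlᵢ = 12 ⇒ even  ✓

none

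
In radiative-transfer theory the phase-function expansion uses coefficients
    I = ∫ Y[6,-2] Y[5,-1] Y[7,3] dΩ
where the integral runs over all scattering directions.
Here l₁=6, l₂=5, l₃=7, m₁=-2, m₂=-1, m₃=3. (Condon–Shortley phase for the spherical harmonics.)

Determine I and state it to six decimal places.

-0.101415

Checks pass: Σm=0; 18 even; l₃=7∈[1,11].
(2·6+1)(2·5+1)(2·7+1) = 2145
Δ: 4! 8! 6! / 19! → 1/174594420
sum: t=0:+1/4147200 t=1:−1/207360 t=2:+1/82944 t=3:−1/207360 t=4:+1/4147200 = 1/345600
3j²(6 5 7; 0 0 0) = Δ·Π!·Σ² = 420/46189  (sign -1)
sum: t=0:+1/46448640 t=1:−1/1088640 t=2:+1/276480 t=3:−1/518400 t=4:+1/9953280 = 23/25804800
3j²(6 5 7; -2 -1 3) = Δ·Π!·Σ² = 42849/6466460  (sign +1)
combine: 4πI² = 2145·420/46189·42849/6466460 = 1928205/14919047
take √, sign -1: I = -0.10141475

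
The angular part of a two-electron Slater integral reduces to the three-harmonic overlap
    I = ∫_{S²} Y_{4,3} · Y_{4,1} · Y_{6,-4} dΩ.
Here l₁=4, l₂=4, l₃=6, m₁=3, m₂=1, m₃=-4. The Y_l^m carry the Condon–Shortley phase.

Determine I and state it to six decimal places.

Rules hold: Σm=0, L=14 even, 0≤6≤8.
N = 9·9·13 = 1053
Δ = 2!·6!·6!/15! = 1/1261260
Racah Σ t=0..2: t=0:+1/4608 t=1:−1/1296 t=2:+1/4608 = -7/20736
⇒ 3j(4 4 6; 0 0 0)² = 20/1287, sgn -1
Racah Σ t=0..1: t=0:+1/28800 t=1:−1/34560 = 1/172800
⇒ 3j(4 4 6; 3 1 -4)² = 1/1430, sgn +1
4πI² = N·(3j₀)²·(3jₘ)² = 18/1573
I = -1·√(0.0114431/4π) = -0.03017637

-0.030176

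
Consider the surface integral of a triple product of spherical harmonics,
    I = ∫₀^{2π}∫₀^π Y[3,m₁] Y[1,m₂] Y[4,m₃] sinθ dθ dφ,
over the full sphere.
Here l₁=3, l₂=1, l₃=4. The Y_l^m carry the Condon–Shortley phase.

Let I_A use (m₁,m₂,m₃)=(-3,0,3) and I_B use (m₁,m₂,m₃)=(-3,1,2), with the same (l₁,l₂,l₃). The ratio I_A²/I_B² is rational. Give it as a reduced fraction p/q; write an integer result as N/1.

7/1

l's match ⇒ only the (l;m) 3-j factors differ between A and B.
A: triangle coeff Δ(3,1,4) = 1/252; Σ_t [0,0]: t=0:+1/720 = 1/720; (3j)²=1/36 [(3 1 4; -3 0 3)], sign=-1
B: triangle coeff Δ(3,1,4) = 1/252; Σ_t [0,0]: t=0:+1/1440 = 1/1440; (3j)²=1/252 [(3 1 4; -3 1 2)], sign=+1
I_A²/I_B² = (1/36)/(1/252) = 7/1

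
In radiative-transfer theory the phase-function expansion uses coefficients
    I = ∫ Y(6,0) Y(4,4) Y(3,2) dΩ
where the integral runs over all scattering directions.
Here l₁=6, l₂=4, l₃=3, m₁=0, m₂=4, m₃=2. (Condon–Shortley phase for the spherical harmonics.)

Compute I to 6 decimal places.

0.000000

0 + 4 + 2 = 6 ≠ 0: azimuthal integral kills it; I = 0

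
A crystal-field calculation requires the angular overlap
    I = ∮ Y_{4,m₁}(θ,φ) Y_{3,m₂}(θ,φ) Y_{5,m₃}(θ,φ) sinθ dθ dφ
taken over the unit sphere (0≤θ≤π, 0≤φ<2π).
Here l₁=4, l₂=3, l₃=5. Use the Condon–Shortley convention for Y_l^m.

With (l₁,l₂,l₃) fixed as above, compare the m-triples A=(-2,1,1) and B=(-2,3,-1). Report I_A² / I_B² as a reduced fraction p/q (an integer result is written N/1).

1849/3375

l's match ⇒ only the (l;m) 3-j factors differ between A and B.
A: triangle coeff Δ(4,3,5) = 1/180180; Σ_t [0,2]: t=0:+1/34560 t=1:−1/720 t=2:+1/384 = 43/34560; (3j)²=1849/180180 [(4 3 5; -2 1 1)], sign=+1
B: triangle coeff Δ(4,3,5) = 1/180180; Σ_t [2,2]: t=2:+1/2304 = 1/2304; (3j)²=75/4004 [(4 3 5; -2 3 -1)], sign=+1
I_A²/I_B² = (1849/180180)/(75/4004) = 1849/3375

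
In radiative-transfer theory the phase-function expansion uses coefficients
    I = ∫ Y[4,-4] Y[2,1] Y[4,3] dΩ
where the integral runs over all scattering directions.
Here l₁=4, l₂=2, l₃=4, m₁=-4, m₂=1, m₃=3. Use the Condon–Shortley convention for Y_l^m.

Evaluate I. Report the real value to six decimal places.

m-sum 0 ✓  L=10 even ✓  2≤4≤6 ✓
Π(2lᵢ+1) = 9×5×9 = 405
triangle coeff Δ(4,2,4) = 1/13860
Σ_t [0,2]: t=0:+1/192 t=1:−1/36 t=2:+1/192 = -5/288
(3j)²=20/693 [(4 2 4; 0 0 0)], sign=-1
Σ_t [2,2]: t=2:+1/1440 = 1/1440
(3j)²=7/165 [(4 2 4; -4 1 3)], sign=-1
⇒ 4πI² = 60/121
I = (+1)√(60/121/(4π)) = 0.19864517

0.198645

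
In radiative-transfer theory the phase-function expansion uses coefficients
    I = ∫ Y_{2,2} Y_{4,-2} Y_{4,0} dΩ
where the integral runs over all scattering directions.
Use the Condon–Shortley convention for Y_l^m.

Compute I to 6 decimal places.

m-sum 0 ✓  L=10 even ✓  2≤4≤6 ✓
Π(2lᵢ+1) = 5×9×9 = 405
triangle coeff Δ(2,4,4) = 1/13860
Σ_t [0,2]: t=0:+1/192 t=1:−1/36 t=2:+1/192 = -5/288
(3j)²=20/693 [(2 4 4; 0 0 0)], sign=-1
Σ_t [0,0]: t=0:+1/192 = 1/192
(3j)²=3/77 [(2 4 4; 2 -2 0)], sign=+1
⇒ 4πI² = 2700/5929
I = (-1)√(2700/5929/(4π)) = -0.19036462

-0.190365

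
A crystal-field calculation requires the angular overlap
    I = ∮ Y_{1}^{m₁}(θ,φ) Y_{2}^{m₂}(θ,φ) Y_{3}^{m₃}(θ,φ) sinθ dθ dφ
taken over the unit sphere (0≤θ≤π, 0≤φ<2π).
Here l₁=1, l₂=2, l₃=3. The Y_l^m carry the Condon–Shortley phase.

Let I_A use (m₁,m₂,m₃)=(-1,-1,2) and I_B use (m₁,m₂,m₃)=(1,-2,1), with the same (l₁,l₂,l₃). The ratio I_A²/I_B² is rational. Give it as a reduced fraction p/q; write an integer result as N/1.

Shared (l₁,l₂,l₃)=(1,2,3): N and (l;000)² cancel in I_A²/I_B².
A: Δ = 0!·2!·4!/7! = 1/105; Racah Σ t=0..0: t=0:+1/12 = 1/12; ⇒ 3j(1 2 3; -1 -1 2)² = 2/21, sgn -1
B: Δ = 0!·2!·4!/7! = 1/105; Racah Σ t=0..0: t=0:+1/48 = 1/48; ⇒ 3j(1 2 3; 1 -2 1)² = 1/105, sgn +1
I_A²/I_B² = (2/21)/(1/105) = 10/1

10/1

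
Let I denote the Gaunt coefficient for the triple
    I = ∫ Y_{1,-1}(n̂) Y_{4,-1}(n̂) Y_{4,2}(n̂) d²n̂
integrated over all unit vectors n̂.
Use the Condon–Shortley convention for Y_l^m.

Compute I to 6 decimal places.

L=9 odd ⇒ parity kills the (l;000) factor ⇒ I = 0

0.000000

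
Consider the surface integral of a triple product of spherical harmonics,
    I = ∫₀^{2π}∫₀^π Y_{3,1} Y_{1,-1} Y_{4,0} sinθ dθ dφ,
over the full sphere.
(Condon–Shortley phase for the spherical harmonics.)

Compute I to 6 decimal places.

m-sum 0 ✓  L=8 even ✓  2≤4≤4 ✓
Π(2lᵢ+1) = 7×3×9 = 189
triangle coeff Δ(3,1,4) = 1/252
Σ_t [0,0]: t=0:+1/36 = 1/36
(3j)²=4/63 [(3 1 4; 0 0 0)], sign=+1
Σ_t [0,0]: t=0:+1/96 = 1/96
(3j)²=1/42 [(3 1 4; 1 -1 0)], sign=+1
⇒ 4πI² = 2/7
I = (+1)√(2/7/(4π)) = 0.15078601

0.150786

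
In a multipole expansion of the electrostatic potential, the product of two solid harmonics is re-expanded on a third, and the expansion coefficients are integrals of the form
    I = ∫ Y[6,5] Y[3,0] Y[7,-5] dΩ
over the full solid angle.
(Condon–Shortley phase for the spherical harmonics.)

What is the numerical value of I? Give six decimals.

m-sum 0 ✓  L=16 even ✓  3≤7≤9 ✓
Π(2lᵢ+1) = 13×7×15 = 1365
triangle coeff Δ(6,3,7) = 1/2042040
Σ_t [0,2]: t=0:+1/207360 t=1:−1/57600 t=2:+1/207360 = -1/129600
(3j)²=168/12155 [(6 3 7; 0 0 0)], sign=+1
Σ_t [0,1]: t=0:+1/4354560 t=1:−1/14515200 = 1/6220800
(3j)²=77/4420 [(6 3 7; 5 0 -5)], sign=+1
⇒ 4πI² = 6174/18785
I = (+1)√(6174/18785/(4π)) = 0.16172337

0.161723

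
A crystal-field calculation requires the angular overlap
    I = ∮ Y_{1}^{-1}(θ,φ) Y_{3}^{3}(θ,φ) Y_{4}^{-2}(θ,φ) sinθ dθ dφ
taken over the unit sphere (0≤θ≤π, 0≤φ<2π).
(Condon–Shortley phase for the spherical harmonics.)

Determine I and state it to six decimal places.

Rules hold: Σm=0, L=8 even, 2≤4≤4.
N = 3·7·9 = 189
Δ = 0!·2!·6!/9! = 1/252
Racah Σ t=0..0: t=0:+1/36 = 1/36
⇒ 3j(1 3 4; 0 0 0)² = 4/63, sgn +1
Racah Σ t=0..0: t=0:+1/1440 = 1/1440
⇒ 3j(1 3 4; -1 3 -2)² = 1/252, sgn +1
4πI² = N·(3j₀)²·(3jₘ)² = 1/21
I = +1·√(0.047619/4π) = 0.06155813

0.061558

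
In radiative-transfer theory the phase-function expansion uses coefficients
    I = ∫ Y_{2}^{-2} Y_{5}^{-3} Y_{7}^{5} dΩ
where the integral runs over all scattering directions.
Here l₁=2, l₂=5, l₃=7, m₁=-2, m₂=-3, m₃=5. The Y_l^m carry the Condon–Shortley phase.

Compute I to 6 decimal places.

-0.252127

m-sum 0 ✓  L=14 even ✓  3≤7≤7 ✓
Π(2lᵢ+1) = 5×11×15 = 825
triangle coeff Δ(2,5,7) = 1/15015
Σ_t [0,0]: t=0:+1/57600 = 1/57600
(3j)²=21/715 [(2 5 7; 0 0 0)], sign=-1
Σ_t [0,0]: t=0:+1/1935360 = 1/1935360
(3j)²=3/91 [(2 5 7; -2 -3 5)], sign=+1
⇒ 4πI² = 135/169
I = (-1)√(135/169/(4π)) = -0.25212656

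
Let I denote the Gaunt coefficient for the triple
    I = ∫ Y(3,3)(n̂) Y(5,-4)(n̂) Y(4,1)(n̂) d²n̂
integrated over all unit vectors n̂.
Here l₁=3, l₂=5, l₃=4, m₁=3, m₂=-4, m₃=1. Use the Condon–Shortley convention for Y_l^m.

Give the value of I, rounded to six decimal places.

-0.186208

Rules hold: Σm=0, L=12 even, 2≤4≤8.
N = 7·11·9 = 693
Δ = 4!·2!·6!/13! = 1/180180
Racah Σ t=1..3: t=1:−1/576 t=2:+1/144 t=3:−1/576 = 1/288
⇒ 3j(3 5 4; 0 0 0)² = 20/1001, sgn +1
Racah Σ t=0..0: t=0:+1/5760 = 1/5760
⇒ 3j(3 5 4; 3 -4 1)² = 9/286, sgn -1
4πI² = N·(3j₀)²·(3jₘ)² = 810/1859
I = -1·√(0.435718/4π) = -0.18620781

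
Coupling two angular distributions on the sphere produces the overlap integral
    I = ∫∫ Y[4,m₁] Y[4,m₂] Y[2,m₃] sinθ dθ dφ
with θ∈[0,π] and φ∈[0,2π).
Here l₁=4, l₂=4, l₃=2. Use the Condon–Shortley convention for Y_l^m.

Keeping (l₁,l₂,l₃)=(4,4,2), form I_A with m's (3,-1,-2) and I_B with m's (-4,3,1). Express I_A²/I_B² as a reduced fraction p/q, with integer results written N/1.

l's match ⇒ only the (l;m) 3-j factors differ between A and B.
A: triangle coeff Δ(4,4,2) = 1/13860; Σ_t [1,1]: t=1:−1/480 = -1/480; (3j)²=3/110 [(4 4 2; 3 -1 -2)], sign=-1
B: triangle coeff Δ(4,4,2) = 1/13860; Σ_t [6,6]: t=6:+1/1440 = 1/1440; (3j)²=7/165 [(4 4 2; -4 3 1)], sign=-1
I_A²/I_B² = (3/110)/(7/165) = 9/14

9/14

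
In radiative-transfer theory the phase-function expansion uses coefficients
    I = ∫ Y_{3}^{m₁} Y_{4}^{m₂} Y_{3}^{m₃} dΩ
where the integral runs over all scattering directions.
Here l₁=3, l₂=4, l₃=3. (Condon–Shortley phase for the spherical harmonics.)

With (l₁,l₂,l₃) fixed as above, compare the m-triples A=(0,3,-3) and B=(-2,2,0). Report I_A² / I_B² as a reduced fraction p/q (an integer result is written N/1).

l's match ⇒ only the (l;m) 3-j factors differ between A and B.
A: triangle coeff Δ(3,4,3) = 1/34650; Σ_t [3,3]: t=3:−1/288 = -1/288; (3j)²=1/22 [(3 4 3; 0 3 -3)], sign=-1
B: triangle coeff Δ(3,4,3) = 1/34650; Σ_t [3,4]: t=3:−1/72 t=4:+1/96 = -1/288; (3j)²=1/462 [(3 4 3; -2 2 0)], sign=+1
I_A²/I_B² = (1/22)/(1/462) = 21/1

21/1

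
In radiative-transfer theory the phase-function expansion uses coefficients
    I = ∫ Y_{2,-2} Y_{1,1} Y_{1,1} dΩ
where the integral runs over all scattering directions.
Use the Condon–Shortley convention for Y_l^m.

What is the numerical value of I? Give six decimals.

0.309019

Checks pass: Σm=0; 4 even; l₃=1∈[1,3].
(2·2+1)(2·1+1)(2·1+1) = 45
Δ: 2! 2! 0! / 5! → 1/30
sum: t=1:−1/1 = -1/1
3j²(2 1 1; 0 0 0) = Δ·Π!·Σ² = 2/15  (sign +1)
sum: t=2:+1/4 = 1/4
3j²(2 1 1; -2 1 1) = Δ·Π!·Σ² = 1/5  (sign +1)
combine: 4πI² = 45·2/15·1/5 = 6/5
take √, sign +1: I = 0.30901936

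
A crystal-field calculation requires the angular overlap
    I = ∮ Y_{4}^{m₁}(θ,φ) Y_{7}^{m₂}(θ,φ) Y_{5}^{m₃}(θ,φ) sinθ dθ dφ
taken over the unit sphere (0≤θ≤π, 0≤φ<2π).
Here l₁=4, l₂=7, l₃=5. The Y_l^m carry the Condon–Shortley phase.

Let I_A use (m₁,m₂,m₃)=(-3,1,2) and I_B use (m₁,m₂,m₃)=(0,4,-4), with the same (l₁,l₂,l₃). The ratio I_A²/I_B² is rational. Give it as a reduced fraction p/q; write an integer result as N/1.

1715/1584

Shared (l₁,l₂,l₃)=(4,7,5): N and (l;000)² cancel in I_A²/I_B².
A: Δ = 6!·2!·8!/17! = 1/6126120; Racah Σ t=5..6: t=5:−1/172800 t=6:+1/1036800 = -1/207360; ⇒ 3j(4 7 5; -3 1 2)² = 245/14586, sgn +1
B: Δ = 6!·2!·8!/17! = 1/6126120; Racah Σ t=3..4: t=3:−1/1451520 t=4:+1/483840 = 1/725760; ⇒ 3j(4 7 5; 0 4 -4)² = 24/1547, sgn -1
I_A²/I_B² = (245/14586)/(24/1547) = 1715/1584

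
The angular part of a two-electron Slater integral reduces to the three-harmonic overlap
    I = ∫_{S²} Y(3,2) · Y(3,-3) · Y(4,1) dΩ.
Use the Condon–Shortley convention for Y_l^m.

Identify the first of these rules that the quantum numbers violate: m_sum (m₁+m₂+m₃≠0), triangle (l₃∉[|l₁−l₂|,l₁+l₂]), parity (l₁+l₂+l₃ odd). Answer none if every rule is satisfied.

none

azimuthal sum: 2 − 3 + 1 = 0  ✓
0 ≤ 4 ≤ 6 (triangle on l)  ✓
L = 3 + 3 + 4 = 10 (even)  ✓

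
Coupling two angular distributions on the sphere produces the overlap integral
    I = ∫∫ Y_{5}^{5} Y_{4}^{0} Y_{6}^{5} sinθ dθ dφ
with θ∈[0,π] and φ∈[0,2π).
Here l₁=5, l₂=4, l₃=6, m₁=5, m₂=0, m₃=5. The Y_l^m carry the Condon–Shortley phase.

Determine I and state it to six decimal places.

Σmᵢ = 10 ≠ 0, so the φ-integral vanishes; I = 0

0.000000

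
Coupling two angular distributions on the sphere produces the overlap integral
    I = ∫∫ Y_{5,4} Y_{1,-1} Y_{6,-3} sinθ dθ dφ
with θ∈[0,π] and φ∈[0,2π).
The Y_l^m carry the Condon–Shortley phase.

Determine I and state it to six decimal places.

-0.070770

Checks pass: Σm=0; 12 even; l₃=6∈[4,6].
(2·5+1)(2·1+1)(2·6+1) = 429
Δ: 0! 10! 2! / 13! → 1/858
sum: t=0:+1/14400 = 1/14400
3j²(5 1 6; 0 0 0) = Δ·Π!·Σ² = 6/143  (sign +1)
sum: t=0:+1/725760 = 1/725760
3j²(5 1 6; 4 -1 -3) = Δ·Π!·Σ² = 1/286  (sign -1)
combine: 4πI² = 429·6/143·1/286 = 9/143
take √, sign -1: I = -0.07076985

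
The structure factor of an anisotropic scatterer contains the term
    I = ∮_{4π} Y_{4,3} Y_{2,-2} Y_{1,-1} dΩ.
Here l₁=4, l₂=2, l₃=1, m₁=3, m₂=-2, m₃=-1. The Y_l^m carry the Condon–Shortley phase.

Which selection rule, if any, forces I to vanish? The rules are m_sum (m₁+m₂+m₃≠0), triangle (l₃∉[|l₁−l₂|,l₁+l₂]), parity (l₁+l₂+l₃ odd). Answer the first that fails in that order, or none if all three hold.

triangle

m₁+m₂+m₃ = 3 − 2 − 1 = 0  ✓
triangle: |4−2|=2 ≤ l₃=1 ≤ 4+2=6  ✗
parity: l₁+l₂+l₃ = 7 is odd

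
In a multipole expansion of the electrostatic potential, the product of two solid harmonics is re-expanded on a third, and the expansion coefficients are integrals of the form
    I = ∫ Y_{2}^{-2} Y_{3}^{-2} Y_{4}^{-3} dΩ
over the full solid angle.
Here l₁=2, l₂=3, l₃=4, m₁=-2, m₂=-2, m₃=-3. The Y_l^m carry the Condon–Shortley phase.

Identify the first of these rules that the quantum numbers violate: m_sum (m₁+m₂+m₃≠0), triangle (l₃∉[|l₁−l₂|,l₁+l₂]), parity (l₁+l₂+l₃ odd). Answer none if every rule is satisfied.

m_sum

Σmᵢ = -7  ✗
l₃∈[|l₁−l₂|,l₁+l₂]=[1,5], have l₃=4
Σlᵢ = 9 ⇒ odd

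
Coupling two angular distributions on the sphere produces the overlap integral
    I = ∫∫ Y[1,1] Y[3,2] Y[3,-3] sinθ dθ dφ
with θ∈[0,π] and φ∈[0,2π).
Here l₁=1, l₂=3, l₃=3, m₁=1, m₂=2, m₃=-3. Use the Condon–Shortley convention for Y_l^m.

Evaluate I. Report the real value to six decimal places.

0.000000

Σlᵢ=7 odd — θ-integrand is odd under cosθ→−cosθ; I=0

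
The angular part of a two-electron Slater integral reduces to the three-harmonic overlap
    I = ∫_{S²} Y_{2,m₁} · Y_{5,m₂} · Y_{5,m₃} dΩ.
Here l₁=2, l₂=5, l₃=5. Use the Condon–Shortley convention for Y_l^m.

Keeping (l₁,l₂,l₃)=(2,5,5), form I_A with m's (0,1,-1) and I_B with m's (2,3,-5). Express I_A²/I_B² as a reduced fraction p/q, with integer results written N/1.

27/10

Same 2,5,5: normalisation and zero-m 3j drop out of the ratio.
A: Δ: 2! 2! 8! / 13! → 1/38610; sum: t=0:+1/5760 t=1:−1/720 t=2:+1/2304 = -1/1280; 3j²(2 5 5; 0 1 -1) = Δ·Π!·Σ² = 27/1430  (sign -1)
B: Δ: 2! 2! 8! / 13! → 1/38610; sum: t=0:+1/161280 = 1/161280; 3j²(2 5 5; 2 3 -5) = Δ·Π!·Σ² = 1/143  (sign +1)
I_A²/I_B² = (27/1430)/(1/143) = 27/10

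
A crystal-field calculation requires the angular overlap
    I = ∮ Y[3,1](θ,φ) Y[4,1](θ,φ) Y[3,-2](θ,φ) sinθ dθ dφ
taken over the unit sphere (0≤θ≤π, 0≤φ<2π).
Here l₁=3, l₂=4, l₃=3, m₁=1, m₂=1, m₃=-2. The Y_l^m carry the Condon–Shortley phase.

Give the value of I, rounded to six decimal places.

0.145070

Checks pass: Σm=0; 10 even; l₃=3∈[1,7].
(2·3+1)(2·4+1)(2·3+1) = 441
Δ: 4! 2! 4! / 11! → 1/34650
sum: t=1:−1/72 t=2:+1/16 t=3:−1/72 = 5/144
3j²(3 4 3; 0 0 0) = Δ·Π!·Σ² = 2/77  (sign -1)
sum: t=1:−1/144 t=2:+1/48 = 1/72
3j²(3 4 3; 1 1 -2) = Δ·Π!·Σ² = 16/693  (sign -1)
combine: 4πI² = 441·2/77·16/693 = 32/121
take √, sign +1: I = 0.14506992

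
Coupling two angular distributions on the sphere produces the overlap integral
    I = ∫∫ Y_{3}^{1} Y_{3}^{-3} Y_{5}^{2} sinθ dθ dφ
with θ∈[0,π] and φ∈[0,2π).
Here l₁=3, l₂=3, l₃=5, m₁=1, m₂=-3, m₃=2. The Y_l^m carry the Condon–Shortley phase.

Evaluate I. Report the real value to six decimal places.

l₁+l₂+l₃=11 is odd: 3j(l;000)=0 ⇒ I=0

0.000000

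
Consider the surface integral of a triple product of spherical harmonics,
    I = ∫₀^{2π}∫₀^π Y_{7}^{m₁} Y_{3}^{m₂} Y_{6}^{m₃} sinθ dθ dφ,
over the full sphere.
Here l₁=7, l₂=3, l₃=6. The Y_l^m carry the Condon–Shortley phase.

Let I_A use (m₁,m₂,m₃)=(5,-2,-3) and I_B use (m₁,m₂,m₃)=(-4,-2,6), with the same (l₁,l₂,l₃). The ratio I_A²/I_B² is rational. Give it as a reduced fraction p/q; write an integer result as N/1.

l's match ⇒ only the (l;m) 3-j factors differ between A and B.
A: triangle coeff Δ(7,3,6) = 1/2042040; Σ_t [0,1]: t=0:+1/1935360 t=1:−1/4354560 = 1/3483648; (3j)²=125/12376 [(7 3 6; 5 -2 -3)], sign=-1
B: triangle coeff Δ(7,3,6) = 1/2042040; Σ_t [1,1]: t=1:−1/43545600 = -1/43545600; (3j)²=11/3094 [(7 3 6; -4 -2 6)], sign=-1
I_A²/I_B² = (125/12376)/(11/3094) = 125/44

125/44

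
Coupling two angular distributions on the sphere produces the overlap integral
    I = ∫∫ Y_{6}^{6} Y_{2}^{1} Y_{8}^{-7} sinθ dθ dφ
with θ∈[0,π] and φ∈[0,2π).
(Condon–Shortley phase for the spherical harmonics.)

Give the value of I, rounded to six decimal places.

-0.181017

Rules hold: Σm=0, L=16 even, 4≤8≤8.
N = 13·5·17 = 1105
Δ = 0!·12!·4!/17! = 1/30940
Racah Σ t=0..0: t=0:+1/2073600 = 1/2073600
⇒ 3j(6 2 8; 0 0 0)² = 28/1105, sgn +1
Racah Σ t=0..0: t=0:+1/2874009600 = 1/2874009600
⇒ 3j(6 2 8; 6 1 -7)² = 1/68, sgn -1
4πI² = N·(3j₀)²·(3jₘ)² = 7/17
I = -1·√(0.411765/4π) = -0.18101711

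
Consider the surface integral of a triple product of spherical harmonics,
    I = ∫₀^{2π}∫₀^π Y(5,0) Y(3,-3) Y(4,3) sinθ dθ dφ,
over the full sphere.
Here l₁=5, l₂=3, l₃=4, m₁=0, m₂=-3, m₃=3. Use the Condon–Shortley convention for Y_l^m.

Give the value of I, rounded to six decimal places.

Rules hold: Σm=0, L=12 even, 2≤4≤8.
N = 11·7·9 = 693
Δ = 4!·6!·2!/13! = 1/180180
Racah Σ t=1..3: t=1:−1/576 t=2:+1/144 t=3:−1/576 = 1/288
⇒ 3j(5 3 4; 0 0 0)² = 20/1001, sgn +1
Racah Σ t=0..0: t=0:+1/5760 = 1/5760
⇒ 3j(5 3 4; 0 -3 3)² = 5/572, sgn -1
4πI² = N·(3j₀)²·(3jₘ)² = 225/1859
I = -1·√(0.121033/4π) = -0.09814013

-0.098140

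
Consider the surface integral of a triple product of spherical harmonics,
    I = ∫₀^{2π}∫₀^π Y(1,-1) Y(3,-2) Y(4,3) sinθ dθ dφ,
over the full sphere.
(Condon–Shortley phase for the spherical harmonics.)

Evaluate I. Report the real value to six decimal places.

-0.282095

Checks pass: Σm=0; 8 even; l₃=4∈[2,4].
(2·1+1)(2·3+1)(2·4+1) = 189
Δ: 0! 2! 6! / 9! → 1/252
sum: t=0:+1/36 = 1/36
3j²(1 3 4; 0 0 0) = Δ·Π!·Σ² = 4/63  (sign +1)
sum: t=0:+1/240 = 1/240
3j²(1 3 4; -1 -2 3) = Δ·Π!·Σ² = 1/12  (sign -1)
combine: 4πI² = 189·4/63·1/12 = 1/1
take √, sign -1: I = -0.28209479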